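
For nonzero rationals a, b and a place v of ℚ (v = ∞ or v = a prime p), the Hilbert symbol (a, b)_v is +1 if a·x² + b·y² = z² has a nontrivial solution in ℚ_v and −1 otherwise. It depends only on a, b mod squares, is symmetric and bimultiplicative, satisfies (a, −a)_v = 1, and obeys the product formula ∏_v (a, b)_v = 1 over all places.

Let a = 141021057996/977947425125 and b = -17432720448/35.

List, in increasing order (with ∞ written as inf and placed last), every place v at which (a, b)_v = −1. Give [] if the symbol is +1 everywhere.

Mod squares: a ≡ 455, b ≡ -1155. Check v ∈ {∞, 2, 3, 5, 7, 11, 13, 17, 43}.
v=7: a=7^1·(≡4), b=7^-1·(≡5) mod 7; (4|7)=+1, (5|7)=-1; (−1)^{1·-1·3}·(+1)^-1·(-1)^1 = +1.
v=13: a=13^1·(≡10), b=13^4·(≡11) mod 13; (10|13)=+1, (11|13)=-1; (−1)^{1·4·6}·(+1)^4·(-1)^1 = -1.
v=∞: 455 > 0 and -1155 < 0  ⇒  (a,b)_∞ = +1.
v=43: a=43^-2·(≡21), b=43^0·(≡40) mod 43; (21|43)=+1, (40|43)=+1; (−1)^{-2·0·21}·(+1)^0·(+1)^-2 = +1.
v=17: a=17^-2·(≡2), b=17^2·(≡13) mod 17; (2|17)=+1, (13|17)=+1; (−1)^{-2·2·8}·(+1)^2·(+1)^-2 = +1.
v=2: v_2(a)=2, v_2(b)=6; units ≡ 7, 5 (mod 8); ε·ε+αω+βω = 1·0+2·1+6·0 ≡ 0  ⇒  (a,b)_2 = +1.
v=3: a=3^18·(≡2), b=3^1·(≡2) mod 3; (2|3)=-1, (2|3)=-1; (−1)^{18·1·1}·(-1)^1·(-1)^18 = -1.
v=5: a=5^-3·(≡1), b=5^-1·(≡1) mod 5; (1|5)=+1, (1|5)=+1; (−1)^{-3·-1·2}·(+1)^-1·(+1)^-3 = +1.
v=11: a=11^-4·(≡5), b=11^1·(≡1) mod 11; (5|11)=+1, (1|11)=+1; (−1)^{-4·1·5}·(+1)^1·(+1)^-4 = +1.
|Ram(455, -1155)| = 2, even; anisotropic at {3, 13}.

[3, 13]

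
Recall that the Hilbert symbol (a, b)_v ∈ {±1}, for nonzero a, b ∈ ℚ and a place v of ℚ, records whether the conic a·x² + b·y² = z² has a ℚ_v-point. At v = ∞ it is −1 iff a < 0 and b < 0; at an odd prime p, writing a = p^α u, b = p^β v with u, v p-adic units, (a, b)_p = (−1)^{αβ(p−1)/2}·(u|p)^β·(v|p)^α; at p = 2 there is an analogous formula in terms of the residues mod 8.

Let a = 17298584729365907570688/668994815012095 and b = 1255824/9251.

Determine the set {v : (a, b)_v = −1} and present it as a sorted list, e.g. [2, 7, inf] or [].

Mod squares: a ≡ 3135, b ≡ 10659. Check v ∈ {∞, 2, 3, 5, 11, 13, 17, 19, 29}.
v=2: v_2(a)=16, v_2(b)=4; units ≡ 7, 3 (mod 8); ε·ε+αω+βω = 1·1+16·1+4·0 ≡ 1  ⇒  (a,b)_2 = -1.
v=5: a=5^-1·(≡2), b=5^0·(≡4) mod 5; (2|5)=-1, (4|5)=+1; (−1)^{-1·0·2}·(-1)^0·(+1)^-1 = +1.
v=11: a=11^-3·(≡10), b=11^-1·(≡4) mod 11; (10|11)=-1, (4|11)=+1; (−1)^{-3·-1·5}·(-1)^-1·(+1)^-3 = +1.
v=13: a=13^-2·(≡6), b=13^0·(≡3) mod 13; (6|13)=-1, (3|13)=+1; (−1)^{-2·0·6}·(-1)^0·(+1)^-2 = +1.
v=29: a=29^-6·(≡21), b=29^-2·(≡6) mod 29; (21|29)=-1, (6|29)=+1; (−1)^{-6·-2·14}·(-1)^-2·(+1)^-6 = +1.
v=∞: 3135 > 0 and 10659 > 0  ⇒  (a,b)_∞ = +1.
v=19: a=19^3·(≡18), b=19^1·(≡12) mod 19; (18|19)=-1, (12|19)=-1; (−1)^{3·1·9}·(-1)^1·(-1)^3 = -1.
v=17: a=17^6·(≡11), b=17^1·(≡8) mod 17; (11|17)=-1, (8|17)=+1; (−1)^{6·1·8}·(-1)^1·(+1)^6 = -1.
v=3: a=3^13·(≡1), b=3^5·(≡1) mod 3; (1|3)=+1, (1|3)=+1; (−1)^{13·5·1}·(+1)^5·(+1)^13 = -1.
Ram(3135, 10659) = {2, 3, 17, 19}; no ℚ_2-point on the conic.

[2, 3, 17, 19]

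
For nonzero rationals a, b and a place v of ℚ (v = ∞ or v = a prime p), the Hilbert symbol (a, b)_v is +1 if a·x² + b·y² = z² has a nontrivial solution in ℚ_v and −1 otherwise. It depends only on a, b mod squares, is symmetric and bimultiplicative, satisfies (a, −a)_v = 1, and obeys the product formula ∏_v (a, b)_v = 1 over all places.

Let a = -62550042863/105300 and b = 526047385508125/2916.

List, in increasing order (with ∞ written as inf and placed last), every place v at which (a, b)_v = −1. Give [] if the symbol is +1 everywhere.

[11, 37]

Mod squares: a ≡ -5291, b ≡ 13. Check v ∈ {∞, 2, 3, 5, 7, 11, 13, 23, 37}.
v=3: a=3^-4·(≡1), b=3^-6·(≡1) mod 3; (1|3)=+1, (1|3)=+1; (−1)^{-4·-6·1}·(+1)^-6·(+1)^-4 = +1.
v=13: a=13^-1·(≡4), b=13^3·(≡3) mod 13; (4|13)=+1, (3|13)=+1; (−1)^{-1·3·6}·(+1)^3·(+1)^-1 = +1.
v=2: v_2(a)=-2, v_2(b)=-2; units ≡ 5, 5 (mod 8); ε·ε+αω+βω = 0·0+-2·1+-2·1 ≡ 0  ⇒  (a,b)_2 = +1.
v=37: a=37^1·(≡22), b=37^2·(≡6) mod 37; (22|37)=-1, (6|37)=-1; (−1)^{1·2·18}·(-1)^2·(-1)^1 = -1.
v=∞: -5291 < 0 and 13 > 0  ⇒  (a,b)_∞ = +1.
v=7: a=7^4·(≡1), b=7^0·(≡3) mod 7; (1|7)=+1, (3|7)=-1; (−1)^{4·0·3}·(+1)^0·(-1)^4 = +1.
v=5: a=5^-2·(≡1), b=5^4·(≡3) mod 5; (1|5)=+1, (3|5)=-1; (−1)^{-2·4·2}·(+1)^4·(-1)^-2 = +1.
v=11: a=11^3·(≡4), b=11^0·(≡8) mod 11; (4|11)=+1, (8|11)=-1; (−1)^{3·0·5}·(+1)^0·(-1)^3 = -1.
v=23: a=23^2·(≡17), b=23^4·(≡9) mod 23; (17|23)=-1, (9|23)=+1; (−1)^{2·4·11}·(-1)^4·(+1)^2 = +1.
(-5291, 13 / ℚ) ramifies at {11, 37}: a division algebra.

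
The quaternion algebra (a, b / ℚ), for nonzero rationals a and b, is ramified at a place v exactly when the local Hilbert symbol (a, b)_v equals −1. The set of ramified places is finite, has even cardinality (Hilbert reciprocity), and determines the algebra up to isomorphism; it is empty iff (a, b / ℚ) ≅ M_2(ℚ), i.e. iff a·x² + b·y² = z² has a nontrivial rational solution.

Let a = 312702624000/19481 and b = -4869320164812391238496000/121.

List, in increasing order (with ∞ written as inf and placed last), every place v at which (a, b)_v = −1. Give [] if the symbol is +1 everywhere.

Mod squares: a ≡ 10465, b ≡ -25415. Check v ∈ {∞, 2, 3, 5, 7, 11, 13, 17, 23, 43}.
v=11: a=11^-2·(≡9), b=11^-2·(≡7) mod 11; (9|11)=+1, (7|11)=-1; (−1)^{-2·-2·5}·(+1)^-2·(-1)^-2 = +1.
v=43: a=43^0·(≡11), b=43^2·(≡13) mod 43; (11|43)=+1, (13|43)=+1; (−1)^{0·2·21}·(+1)^2·(+1)^0 = +1.
v=∞: 10465 > 0 and -25415 < 0  ⇒  (a,b)_∞ = +1.
v=5: a=5^3·(≡2), b=5^3·(≡2) mod 5; (2|5)=-1, (2|5)=-1; (−1)^{3·3·2}·(-1)^3·(-1)^3 = +1.
v=17: a=17^4·(≡12), b=17^7·(≡9) mod 17; (12|17)=-1, (9|17)=+1; (−1)^{4·7·8}·(-1)^7·(+1)^4 = -1.
v=23: a=23^-1·(≡18), b=23^1·(≡15) mod 23; (18|23)=+1, (15|23)=-1; (−1)^{-1·1·11}·(+1)^1·(-1)^-1 = +1.
v=13: a=13^1·(≡3), b=13^3·(≡5) mod 13; (3|13)=+1, (5|13)=-1; (−1)^{1·3·6}·(+1)^3·(-1)^1 = -1.
v=3: a=3^2·(≡1), b=3^4·(≡1) mod 3; (1|3)=+1, (1|3)=+1; (−1)^{2·4·1}·(+1)^4·(+1)^2 = +1.
v=2: v_2(a)=8, v_2(b)=8; units ≡ 1, 1 (mod 8); ε·ε+αω+βω = 0·0+8·0+8·0 ≡ 0  ⇒  (a,b)_2 = +1.
v=7: a=7^-1·(≡1), b=7^2·(≡1) mod 7; (1|7)=+1, (1|7)=+1; (−1)^{-1·2·3}·(+1)^2·(+1)^-1 = +1.
Ram(10465, -25415) = {13, 17}; no ℚ_13-point on the conic.

[13, 17]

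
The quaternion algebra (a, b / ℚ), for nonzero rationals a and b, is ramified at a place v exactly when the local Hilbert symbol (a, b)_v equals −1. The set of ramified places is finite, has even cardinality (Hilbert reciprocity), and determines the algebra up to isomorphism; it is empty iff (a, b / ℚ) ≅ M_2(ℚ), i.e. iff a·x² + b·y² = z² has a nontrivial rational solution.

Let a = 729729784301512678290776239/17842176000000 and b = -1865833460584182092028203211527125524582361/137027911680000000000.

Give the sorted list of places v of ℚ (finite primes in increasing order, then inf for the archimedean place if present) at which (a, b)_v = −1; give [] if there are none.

(a, b) ≡ (31, -1073667) mod (ℚ^×)²; places V = {2, 3, 5, 7, 11, 17, 19, 29, 31, 41, 43, 47, ∞}.
(a,b)_5: α=-6, u≡1; β=-10, v≡2 (mod 5); (1|5)=+1, (2|5)=-1; sign (−1)^0·+1^-10·-1^-6 = +1.
(a,b)_∞: sgn(31)=+, sgn(-1073667)=−, so +1.
(a,b)_17: α=2, u≡5; β=4, v≡9 (mod 17); (5|17)=-1, (9|17)=+1; sign (−1)^0·-1^4·+1^2 = +1.
(a,b)_31: α=1, u≡18; β=2, v≡28 (mod 31); (18|31)=+1, (28|31)=+1; sign (−1)^0·+1^2·+1^1 = +1.
(a,b)_11: α=-2, u≡4; β=-2, v≡6 (mod 11); (4|11)=+1, (6|11)=-1; sign (−1)^0·+1^-2·-1^-2 = +1.
(a,b)_29: α=2, u≡8; β=3, v≡15 (mod 29); (8|29)=-1, (15|29)=-1; sign (−1)^0·-1^3·-1^2 = -1.
(a,b)_43: α=2, u≡16; β=3, v≡1 (mod 43); (16|43)=+1, (1|43)=+1; sign (−1)^0·+1^3·+1^2 = +1.
(a,b)_7: α=2, u≡5; β=3, v≡3 (mod 7); (5|7)=-1, (3|7)=-1; sign (−1)^0·-1^3·-1^2 = -1.
(a,b)_19: α=4, u≡13; β=6, v≡17 (mod 19); (13|19)=-1, (17|19)=+1; sign (−1)^0·-1^6·+1^4 = +1.
(a,b)_3: α=-2, u≡1; β=-3, v≡2 (mod 3); (1|3)=+1, (2|3)=-1; sign (−1)^0·+1^-3·-1^-2 = +1.
(a,b)_2: α=-20, β=-32; u≡7, v≡5 (mod 8); ε(u)ε(v)=1·0, αω(v)=-20·1, βω(u)=-32·0; sum ≡ 0  ⇒  +1.
(a,b)_47: α=4, u≡39; β=6, v≡34 (mod 47); (39|47)=-1, (34|47)=+1; sign (−1)^0·-1^6·+1^4 = +1.
(a,b)_41: α=2, u≡9; β=3, v≡35 (mod 41); (9|41)=+1, (35|41)=-1; sign (−1)^0·+1^3·-1^2 = +1.
(31, -1073667 / ℚ) ramifies at {7, 29}: a division algebra.

[7, 29]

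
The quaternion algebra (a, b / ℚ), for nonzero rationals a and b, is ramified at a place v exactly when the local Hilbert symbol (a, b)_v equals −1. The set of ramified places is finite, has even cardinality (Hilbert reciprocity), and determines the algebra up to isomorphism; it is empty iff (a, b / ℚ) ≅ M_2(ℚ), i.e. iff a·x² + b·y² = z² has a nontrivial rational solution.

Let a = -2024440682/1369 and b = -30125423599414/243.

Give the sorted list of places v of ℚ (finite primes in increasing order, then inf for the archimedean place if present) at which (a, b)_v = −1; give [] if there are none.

Mod squares: a ≡ -720698, b ≡ -22126962. Check v ∈ {∞, 2, 3, 11, 13, 17, 37, 41, 43, 47, 53}.
v=13: a=13^0·(≡12), b=13^1·(≡4) mod 13; (12|13)=+1, (4|13)=+1; (−1)^{0·1·6}·(+1)^1·(+1)^0 = +1.
v=47: a=47^1·(≡22), b=47^2·(≡18) mod 47; (22|47)=-1, (18|47)=+1; (−1)^{1·2·23}·(-1)^2·(+1)^1 = +1.
v=41: a=41^1·(≡17), b=41^1·(≡25) mod 41; (17|41)=-1, (25|41)=+1; (−1)^{1·1·20}·(-1)^1·(+1)^1 = -1.
v=11: a=11^1·(≡5), b=11^1·(≡7) mod 11; (5|11)=+1, (7|11)=-1; (−1)^{1·1·5}·(+1)^1·(-1)^1 = +1.
v=2: v_2(a)=1, v_2(b)=1; units ≡ 3, 7 (mod 8); ε·ε+αω+βω = 1·1+1·0+1·1 ≡ 0  ⇒  (a,b)_2 = +1.
v=∞: -720698 < 0 and -22126962 < 0  ⇒  (a,b)_∞ = -1.
v=17: a=17^1·(≡15), b=17^1·(≡13) mod 17; (15|17)=+1, (13|17)=+1; (−1)^{1·1·8}·(+1)^1·(+1)^1 = +1.
v=53: a=53^2·(≡24), b=53^0·(≡31) mod 53; (24|53)=+1, (31|53)=-1; (−1)^{2·0·26}·(+1)^0·(-1)^2 = +1.
v=43: a=43^0·(≡36), b=43^2·(≡4) mod 43; (36|43)=+1, (4|43)=+1; (−1)^{0·2·21}·(+1)^2·(+1)^0 = +1.
v=37: a=37^-2·(≡36), b=37^1·(≡32) mod 37; (36|37)=+1, (32|37)=-1; (−1)^{-2·1·18}·(+1)^1·(-1)^-2 = +1.
v=3: a=3^0·(≡1), b=3^-5·(≡2) mod 3; (1|3)=+1, (2|3)=-1; (−1)^{0·-5·1}·(+1)^-5·(-1)^0 = +1.
(-720698, -22126962 / ℚ) ramifies at {41, ∞}: a division algebra.

[41, inf]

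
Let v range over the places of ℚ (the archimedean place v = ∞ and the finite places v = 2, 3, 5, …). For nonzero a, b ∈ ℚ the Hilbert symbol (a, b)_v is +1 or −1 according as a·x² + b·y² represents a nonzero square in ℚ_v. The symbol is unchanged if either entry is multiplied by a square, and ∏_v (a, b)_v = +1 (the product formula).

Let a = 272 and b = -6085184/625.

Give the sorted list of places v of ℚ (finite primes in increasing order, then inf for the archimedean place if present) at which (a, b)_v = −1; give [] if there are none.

Mod squares: a ≡ 17, b ≡ -329. Check v ∈ {∞, 2, 5, 7, 17, 47}.
v=2: v_2(a)=4, v_2(b)=6; units ≡ 1, 7 (mod 8); ε·ε+αω+βω = 0·1+4·0+6·0 ≡ 0  ⇒  (a,b)_2 = +1.
v=∞: 17 > 0 and -329 < 0  ⇒  (a,b)_∞ = +1.
v=5: a=5^0·(≡2), b=5^-4·(≡1) mod 5; (2|5)=-1, (1|5)=+1; (−1)^{0·-4·2}·(-1)^-4·(+1)^0 = +1.
v=7: a=7^0·(≡6), b=7^1·(≡2) mod 7; (6|7)=-1, (2|7)=+1; (−1)^{0·1·3}·(-1)^1·(+1)^0 = -1.
v=17: a=17^1·(≡16), b=17^2·(≡11) mod 17; (16|17)=+1, (11|17)=-1; (−1)^{1·2·8}·(+1)^2·(-1)^1 = -1.
v=47: a=47^0·(≡37), b=47^1·(≡11) mod 47; (37|47)=+1, (11|47)=-1; (−1)^{0·1·23}·(+1)^1·(-1)^0 = +1.
(17, -329 / ℚ) ramifies at {7, 17}: a division algebra.

[7, 17]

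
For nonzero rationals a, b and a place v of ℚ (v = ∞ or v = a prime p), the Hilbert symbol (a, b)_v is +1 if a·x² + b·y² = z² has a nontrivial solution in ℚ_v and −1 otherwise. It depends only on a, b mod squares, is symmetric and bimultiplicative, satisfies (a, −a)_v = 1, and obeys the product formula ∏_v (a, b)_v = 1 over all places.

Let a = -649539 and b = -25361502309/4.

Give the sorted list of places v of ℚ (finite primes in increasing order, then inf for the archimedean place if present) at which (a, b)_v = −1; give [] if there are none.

[13, 17, 19, inf]

Mod squares: a ≡ -11, b ≡ -46189. Check v ∈ {∞, 2, 3, 11, 13, 17, 19}.
v=3: a=3^10·(≡1), b=3^2·(≡2) mod 3; (1|3)=+1, (2|3)=-1; (−1)^{10·2·1}·(+1)^2·(-1)^10 = +1.
v=∞: -11 < 0 and -46189 < 0  ⇒  (a,b)_∞ = -1.
v=2: v_2(a)=0, v_2(b)=-2; units ≡ 5, 3 (mod 8); ε·ε+αω+βω = 0·1+0·1+-2·1 ≡ 0  ⇒  (a,b)_2 = +1.
v=11: a=11^1·(≡10), b=11^1·(≡1) mod 11; (10|11)=-1, (1|11)=+1; (−1)^{1·1·5}·(-1)^1·(+1)^1 = +1.
v=19: a=19^0·(≡14), b=19^3·(≡5) mod 19; (14|19)=-1, (5|19)=+1; (−1)^{0·3·9}·(-1)^3·(+1)^0 = -1.
v=13: a=13^0·(≡6), b=13^3·(≡1) mod 13; (6|13)=-1, (1|13)=+1; (−1)^{0·3·6}·(-1)^3·(+1)^0 = -1.
v=17: a=17^0·(≡14), b=17^1·(≡7) mod 17; (14|17)=-1, (7|17)=-1; (−1)^{0·1·8}·(-1)^1·(-1)^0 = -1.
(-11, -46189 / ℚ) ramifies at {13, 17, 19, ∞}: a division algebra.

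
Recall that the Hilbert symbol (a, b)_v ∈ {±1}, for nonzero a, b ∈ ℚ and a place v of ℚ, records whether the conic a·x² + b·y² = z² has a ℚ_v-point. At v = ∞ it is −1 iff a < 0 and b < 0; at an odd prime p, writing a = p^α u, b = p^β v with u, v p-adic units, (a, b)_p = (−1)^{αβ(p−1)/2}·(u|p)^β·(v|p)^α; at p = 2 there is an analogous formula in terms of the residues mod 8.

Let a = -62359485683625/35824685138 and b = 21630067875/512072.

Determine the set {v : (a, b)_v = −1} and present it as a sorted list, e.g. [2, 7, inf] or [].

Mod squares: a ≡ -7410, b ≡ 2470. Check v ∈ {∞, 2, 3, 5, 11, 13, 19, 23, 31}.
v=13: a=13^1·(≡8), b=13^1·(≡2) mod 13; (8|13)=-1, (2|13)=-1; (−1)^{1·1·6}·(-1)^1·(-1)^1 = +1.
v=5: a=5^3·(≡2), b=5^3·(≡4) mod 5; (2|5)=-1, (4|5)=+1; (−1)^{3·3·2}·(-1)^3·(+1)^3 = -1.
v=2: v_2(a)=-1, v_2(b)=-3; units ≡ 7, 3 (mod 8); ε·ε+αω+βω = 1·1+-1·1+-3·0 ≡ 0  ⇒  (a,b)_2 = +1.
v=19: a=19^1·(≡6), b=19^1·(≡16) mod 19; (6|19)=+1, (16|19)=+1; (−1)^{1·1·9}·(+1)^1·(+1)^1 = -1.
v=∞: -7410 < 0 and 2470 > 0  ⇒  (a,b)_∞ = +1.
v=3: a=3^7·(≡2), b=3^6·(≡1) mod 3; (2|3)=-1, (1|3)=+1; (−1)^{7·6·1}·(-1)^6·(+1)^7 = +1.
v=11: a=11^-2·(≡1), b=11^-2·(≡8) mod 11; (1|11)=+1, (8|11)=-1; (−1)^{-2·-2·5}·(+1)^-2·(-1)^-2 = +1.
v=23: a=23^-6·(≡20), b=23^-2·(≡8) mod 23; (20|23)=-1, (8|23)=+1; (−1)^{-6·-2·11}·(-1)^-2·(+1)^-6 = +1.
v=31: a=31^4·(≡30), b=31^2·(≡21) mod 31; (30|31)=-1, (21|31)=-1; (−1)^{4·2·15}·(-1)^2·(-1)^4 = +1.
Ram(-7410, 2470) = {5, 19}; no ℚ_5-point on the conic.

[5, 19]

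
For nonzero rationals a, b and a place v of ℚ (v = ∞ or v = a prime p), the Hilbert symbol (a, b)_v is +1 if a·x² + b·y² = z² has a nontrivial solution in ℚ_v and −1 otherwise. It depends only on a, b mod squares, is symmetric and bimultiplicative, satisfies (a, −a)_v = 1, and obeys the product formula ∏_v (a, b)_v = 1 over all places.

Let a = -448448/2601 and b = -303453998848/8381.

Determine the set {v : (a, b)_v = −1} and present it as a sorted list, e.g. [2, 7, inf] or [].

[11, 13, 29, inf]

Mod squares: a ≡ -143, b ≡ -203. Check v ∈ {∞, 2, 3, 7, 11, 13, 17, 29}.
v=29: a=29^0·(≡12), b=29^-1·(≡22) mod 29; (12|29)=-1, (22|29)=+1; (−1)^{0·-1·14}·(-1)^-1·(+1)^0 = -1.
v=11: a=11^1·(≡4), b=11^2·(≡8) mod 11; (4|11)=+1, (8|11)=-1; (−1)^{1·2·5}·(+1)^2·(-1)^1 = -1.
v=2: v_2(a)=6, v_2(b)=8; units ≡ 1, 5 (mod 8); ε·ε+αω+βω = 0·0+6·1+8·0 ≡ 0  ⇒  (a,b)_2 = +1.
v=13: a=13^1·(≡6), b=13^4·(≡6) mod 13; (6|13)=-1, (6|13)=-1; (−1)^{1·4·6}·(-1)^4·(-1)^1 = -1.
v=7: a=7^2·(≡1), b=7^3·(≡3) mod 7; (1|7)=+1, (3|7)=-1; (−1)^{2·3·3}·(+1)^3·(-1)^2 = +1.
v=3: a=3^-2·(≡1), b=3^0·(≡1) mod 3; (1|3)=+1, (1|3)=+1; (−1)^{-2·0·1}·(+1)^0·(+1)^-2 = +1.
v=∞: -143 < 0 and -203 < 0  ⇒  (a,b)_∞ = -1.
v=17: a=17^-2·(≡7), b=17^-2·(≡8) mod 17; (7|17)=-1, (8|17)=+1; (−1)^{-2·-2·8}·(-1)^-2·(+1)^-2 = +1.
|Ram(-143, -203)| = 4, even; anisotropic at {11, 13, 29, ∞}.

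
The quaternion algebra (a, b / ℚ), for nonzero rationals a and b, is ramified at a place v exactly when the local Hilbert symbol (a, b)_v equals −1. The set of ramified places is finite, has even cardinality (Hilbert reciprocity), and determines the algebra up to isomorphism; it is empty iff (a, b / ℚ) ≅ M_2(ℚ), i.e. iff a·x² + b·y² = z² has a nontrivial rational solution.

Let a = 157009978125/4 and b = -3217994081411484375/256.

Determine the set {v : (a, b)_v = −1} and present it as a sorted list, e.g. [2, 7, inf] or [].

(a, b) ≡ (1365, -15015) mod (ℚ^×)²; places V = {2, 3, 5, 7, 11, 13, ∞}.
(a,b)_13: α=3, u≡9; β=5, v≡8 (mod 13); (9|13)=+1, (8|13)=-1; sign (−1)^0·+1^5·-1^3 = -1.
(a,b)_2: α=-2, β=-8; u≡5, v≡1 (mod 8); ε(u)ε(v)=0·0, αω(v)=-2·0, βω(u)=-8·1; sum ≡ 0  ⇒  +1.
(a,b)_3: α=3, u≡2; β=5, v≡2 (mod 3); (2|3)=-1, (2|3)=-1; sign (−1)^1·-1^5·-1^3 = -1.
(a,b)_5: α=5, u≡2; β=7, v≡3 (mod 5); (2|5)=-1, (3|5)=-1; sign (−1)^0·-1^7·-1^5 = +1.
(a,b)_∞: sgn(1365)=+, sgn(-15015)=−, so +1.
(a,b)_11: α=2, u≡4; β=3, v≡2 (mod 11); (4|11)=+1, (2|11)=-1; sign (−1)^0·+1^3·-1^2 = +1.
(a,b)_7: α=1, u≡5; β=3, v≡1 (mod 7); (5|7)=-1, (1|7)=+1; sign (−1)^1·-1^3·+1^1 = +1.
Ram(1365, -15015) = {3, 13}; no ℚ_3-point on the conic.

[3, 13]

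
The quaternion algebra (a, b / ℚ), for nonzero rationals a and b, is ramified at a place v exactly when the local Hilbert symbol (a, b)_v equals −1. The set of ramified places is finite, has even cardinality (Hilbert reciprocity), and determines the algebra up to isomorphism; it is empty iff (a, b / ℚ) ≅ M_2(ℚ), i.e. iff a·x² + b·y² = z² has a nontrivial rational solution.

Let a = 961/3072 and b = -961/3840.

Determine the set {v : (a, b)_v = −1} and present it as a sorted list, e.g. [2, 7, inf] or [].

(a, b) ≡ (3, -15) mod (ℚ^×)²; places V = {2, 3, 5, 31, ∞}.
(a,b)_3: α=-1, u≡1; β=-1, v≡1 (mod 3); (1|3)=+1, (1|3)=+1; sign (−1)^1·+1^-1·+1^-1 = -1.
(a,b)_5: α=0, u≡3; β=-1, v≡3 (mod 5); (3|5)=-1, (3|5)=-1; sign (−1)^0·-1^-1·-1^0 = -1.
(a,b)_2: α=-10, β=-8; u≡3, v≡1 (mod 8); ε(u)ε(v)=1·0, αω(v)=-10·0, βω(u)=-8·1; sum ≡ 0  ⇒  +1.
(a,b)_31: α=2, u≡21; β=2, v≡8 (mod 31); (21|31)=-1, (8|31)=+1; sign (−1)^0·-1^2·+1^2 = +1.
(a,b)_∞: sgn(3)=+, sgn(-15)=−, so +1.
Ram(3, -15) = {3, 5}; no ℚ_3-point on the conic.

[3, 5]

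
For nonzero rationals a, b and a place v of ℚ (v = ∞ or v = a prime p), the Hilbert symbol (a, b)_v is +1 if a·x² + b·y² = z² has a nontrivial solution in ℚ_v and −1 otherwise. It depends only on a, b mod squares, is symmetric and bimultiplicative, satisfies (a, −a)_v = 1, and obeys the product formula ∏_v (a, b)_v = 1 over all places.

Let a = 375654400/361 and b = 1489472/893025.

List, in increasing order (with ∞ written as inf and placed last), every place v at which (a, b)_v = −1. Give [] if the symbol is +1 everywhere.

[11, 17, 23, 29]

(a, b) ≡ (14674, 17) mod (ℚ^×)²; places V = {2, 3, 5, 7, 11, 17, 19, 23, 29, 37, ∞}.
(a,b)_2: α=11, β=6; u≡1, v≡1 (mod 8); ε(u)ε(v)=0·0, αω(v)=11·0, βω(u)=6·0; sum ≡ 0  ⇒  +1.
(a,b)_29: α=1, u≡22; β=0, v≡26 (mod 29); (22|29)=+1, (26|29)=-1; sign (−1)^0·+1^0·-1^1 = -1.
(a,b)_19: α=-2, u≡4; β=0, v≡4 (mod 19); (4|19)=+1, (4|19)=+1; sign (−1)^0·+1^0·+1^-2 = +1.
(a,b)_17: α=0, u≡7; β=1, v≡1 (mod 17); (7|17)=-1, (1|17)=+1; sign (−1)^0·-1^1·+1^0 = -1.
(a,b)_11: α=1, u≡1; β=0, v≡6 (mod 11); (1|11)=+1, (6|11)=-1; sign (−1)^0·+1^0·-1^1 = -1.
(a,b)_37: α=0, u≡18; β=2, v≡19 (mod 37); (18|37)=-1, (19|37)=-1; sign (−1)^0·-1^2·-1^0 = +1.
(a,b)_3: α=0, u≡1; β=-6, v≡2 (mod 3); (1|3)=+1, (2|3)=-1; sign (−1)^0·+1^-6·-1^0 = +1.
(a,b)_23: α=1, u≡14; β=0, v≡21 (mod 23); (14|23)=-1, (21|23)=-1; sign (−1)^0·-1^0·-1^1 = -1.
(a,b)_7: α=0, u≡4; β=-2, v≡3 (mod 7); (4|7)=+1, (3|7)=-1; sign (−1)^0·+1^-2·-1^0 = +1.
(a,b)_5: α=2, u≡1; β=-2, v≡2 (mod 5); (1|5)=+1, (2|5)=-1; sign (−1)^0·+1^-2·-1^2 = +1.
(a,b)_∞: sgn(14674)=+, sgn(17)=+, so +1.
(14674, 17 / ℚ) ramifies at {11, 17, 23, 29}: a division algebra.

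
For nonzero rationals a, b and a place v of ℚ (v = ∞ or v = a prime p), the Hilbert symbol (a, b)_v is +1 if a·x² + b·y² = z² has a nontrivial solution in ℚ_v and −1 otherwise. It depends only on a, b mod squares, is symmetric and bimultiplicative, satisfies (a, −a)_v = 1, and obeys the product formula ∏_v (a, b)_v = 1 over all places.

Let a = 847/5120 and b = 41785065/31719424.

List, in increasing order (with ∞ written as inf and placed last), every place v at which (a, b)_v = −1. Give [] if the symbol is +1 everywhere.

[3, 7]

Mod squares: a ≡ 35, b ≡ 1785. Check v ∈ {∞, 2, 3, 5, 7, 11, 17}.
v=2: v_2(a)=-10, v_2(b)=-18; units ≡ 3, 1 (mod 8); ε·ε+αω+βω = 1·0+-10·0+-18·1 ≡ 0  ⇒  (a,b)_2 = +1.
v=5: a=5^-1·(≡3), b=5^1·(≡2) mod 5; (3|5)=-1, (2|5)=-1; (−1)^{-1·1·2}·(-1)^1·(-1)^-1 = +1.
v=∞: 35 > 0 and 1785 > 0  ⇒  (a,b)_∞ = +1.
v=7: a=7^1·(≡3), b=7^1·(≡5) mod 7; (3|7)=-1, (5|7)=-1; (−1)^{1·1·3}·(-1)^1·(-1)^1 = -1.
v=17: a=17^0·(≡16), b=17^3·(≡7) mod 17; (16|17)=+1, (7|17)=-1; (−1)^{0·3·8}·(+1)^3·(-1)^0 = +1.
v=3: a=3^0·(≡2), b=3^5·(≡1) mod 3; (2|3)=-1, (1|3)=+1; (−1)^{0·5·1}·(-1)^5·(+1)^0 = -1.
v=11: a=11^2·(≡8), b=11^-2·(≡1) mod 11; (8|11)=-1, (1|11)=+1; (−1)^{2·-2·5}·(-1)^-2·(+1)^2 = +1.
|Ram(35, 1785)| = 2, even; anisotropic at {3, 7}.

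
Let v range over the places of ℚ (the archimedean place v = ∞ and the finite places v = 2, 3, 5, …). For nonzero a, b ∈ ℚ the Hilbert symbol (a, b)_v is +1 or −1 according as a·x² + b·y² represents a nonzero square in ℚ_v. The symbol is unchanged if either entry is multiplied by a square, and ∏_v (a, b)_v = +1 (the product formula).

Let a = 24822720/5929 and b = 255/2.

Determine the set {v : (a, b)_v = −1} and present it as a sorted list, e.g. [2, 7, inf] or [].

[2, 5]

(a, b) ≡ (255, 510) mod (ℚ^×)²; places V = {2, 3, 5, 7, 11, 13, 17, ∞}.
(a,b)_17: α=1, u≡1; β=1, v≡16 (mod 17); (1|17)=+1, (16|17)=+1; sign (−1)^0·+1^1·+1^1 = +1.
(a,b)_13: α=2, u≡6; β=0, v≡4 (mod 13); (6|13)=-1, (4|13)=+1; sign (−1)^0·-1^0·+1^2 = +1.
(a,b)_5: α=1, u≡1; β=1, v≡3 (mod 5); (1|5)=+1, (3|5)=-1; sign (−1)^0·+1^1·-1^1 = -1.
(a,b)_∞: sgn(255)=+, sgn(510)=+, so +1.
(a,b)_7: α=-2, u≡3; β=0, v≡5 (mod 7); (3|7)=-1, (5|7)=-1; sign (−1)^0·-1^0·-1^-2 = +1.
(a,b)_11: α=-2, u≡2; β=0, v≡1 (mod 11); (2|11)=-1, (1|11)=+1; sign (−1)^0·-1^0·+1^-2 = +1.
(a,b)_3: α=3, u≡1; β=1, v≡2 (mod 3); (1|3)=+1, (2|3)=-1; sign (−1)^1·+1^1·-1^3 = +1.
(a,b)_2: α=6, β=-1; u≡7, v≡7 (mod 8); ε(u)ε(v)=1·1, αω(v)=6·0, βω(u)=-1·0; sum ≡ 1  ⇒  -1.
(255, 510 / ℚ) ramifies at {2, 5}: a division algebra.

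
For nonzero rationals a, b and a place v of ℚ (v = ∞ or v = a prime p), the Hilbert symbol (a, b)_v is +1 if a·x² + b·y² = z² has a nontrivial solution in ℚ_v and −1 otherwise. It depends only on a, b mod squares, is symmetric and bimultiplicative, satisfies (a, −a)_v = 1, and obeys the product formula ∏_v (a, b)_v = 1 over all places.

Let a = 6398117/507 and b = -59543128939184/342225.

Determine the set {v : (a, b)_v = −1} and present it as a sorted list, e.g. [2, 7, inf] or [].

[11, 19]

Mod squares: a ≡ 1311, b ≡ -11. Check v ∈ {∞, 2, 3, 5, 11, 13, 19, 23}.
v=13: a=13^-2·(≡8), b=13^-2·(≡11) mod 13; (8|13)=-1, (11|13)=-1; (−1)^{-2·-2·6}·(-1)^-2·(-1)^-2 = +1.
v=3: a=3^-1·(≡2), b=3^-4·(≡1) mod 3; (2|3)=-1, (1|3)=+1; (−1)^{-1·-4·1}·(-1)^-4·(+1)^-1 = +1.
v=23: a=23^1·(≡17), b=23^2·(≡6) mod 23; (17|23)=-1, (6|23)=+1; (−1)^{1·2·11}·(-1)^2·(+1)^1 = +1.
v=5: a=5^0·(≡1), b=5^-2·(≡4) mod 5; (1|5)=+1, (4|5)=+1; (−1)^{0·-2·2}·(+1)^-2·(+1)^0 = +1.
v=11: a=11^4·(≡8), b=11^7·(≡8) mod 11; (8|11)=-1, (8|11)=-1; (−1)^{4·7·5}·(-1)^7·(-1)^4 = -1.
v=2: v_2(a)=0, v_2(b)=4; units ≡ 7, 5 (mod 8); ε·ε+αω+βω = 1·0+0·1+4·0 ≡ 0  ⇒  (a,b)_2 = +1.
v=∞: 1311 > 0 and -11 < 0  ⇒  (a,b)_∞ = +1.
v=19: a=19^1·(≡18), b=19^2·(≡14) mod 19; (18|19)=-1, (14|19)=-1; (−1)^{1·2·9}·(-1)^2·(-1)^1 = -1.
(1311, -11 / ℚ) ramifies at {11, 19}: a division algebra.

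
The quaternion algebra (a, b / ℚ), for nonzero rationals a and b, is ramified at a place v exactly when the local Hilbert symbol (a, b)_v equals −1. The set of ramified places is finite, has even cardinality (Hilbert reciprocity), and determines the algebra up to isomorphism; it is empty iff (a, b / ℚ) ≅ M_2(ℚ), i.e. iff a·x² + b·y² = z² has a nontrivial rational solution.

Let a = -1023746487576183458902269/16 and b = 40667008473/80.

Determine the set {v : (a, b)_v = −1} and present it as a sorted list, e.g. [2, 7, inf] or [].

Mod squares: a ≡ -50141, b ≡ 6953765. Check v ∈ {∞, 2, 3, 5, 7, 13, 17, 19, 29, 31}.
v=∞: -50141 < 0 and 6953765 > 0  ⇒  (a,b)_∞ = +1.
v=3: a=3^4·(≡1), b=3^4·(≡2) mod 3; (1|3)=+1, (2|3)=-1; (−1)^{4·4·1}·(+1)^4·(-1)^4 = +1.
v=2: v_2(a)=-4, v_2(b)=-4; units ≡ 3, 5 (mod 8); ε·ε+αω+βω = 1·0+-4·1+-4·1 ≡ 0  ⇒  (a,b)_2 = +1.
v=31: a=31^2·(≡13), b=31^1·(≡13) mod 31; (13|31)=-1, (13|31)=-1; (−1)^{2·1·15}·(-1)^1·(-1)^2 = -1.
v=7: a=7^3·(≡3), b=7^1·(≡1) mod 7; (3|7)=-1, (1|7)=+1; (−1)^{3·1·3}·(-1)^1·(+1)^3 = +1.
v=17: a=17^2·(≡1), b=17^1·(≡16) mod 17; (1|17)=+1, (16|17)=+1; (−1)^{2·1·8}·(+1)^1·(+1)^2 = +1.
v=29: a=29^3·(≡14), b=29^1·(≡24) mod 29; (14|29)=-1, (24|29)=+1; (−1)^{3·1·14}·(-1)^1·(+1)^3 = -1.
v=5: a=5^0·(≡1), b=5^-1·(≡3) mod 5; (1|5)=+1, (3|5)=-1; (−1)^{0·-1·2}·(+1)^-1·(-1)^0 = +1.
v=19: a=19^5·(≡15), b=19^2·(≡3) mod 19; (15|19)=-1, (3|19)=-1; (−1)^{5·2·9}·(-1)^2·(-1)^5 = -1.
v=13: a=13^3·(≡4), b=13^1·(≡8) mod 13; (4|13)=+1, (8|13)=-1; (−1)^{3·1·6}·(+1)^1·(-1)^3 = -1.
|Ram(-50141, 6953765)| = 4, even; anisotropic at {13, 19, 29, 31}.

[13, 19, 29, 31]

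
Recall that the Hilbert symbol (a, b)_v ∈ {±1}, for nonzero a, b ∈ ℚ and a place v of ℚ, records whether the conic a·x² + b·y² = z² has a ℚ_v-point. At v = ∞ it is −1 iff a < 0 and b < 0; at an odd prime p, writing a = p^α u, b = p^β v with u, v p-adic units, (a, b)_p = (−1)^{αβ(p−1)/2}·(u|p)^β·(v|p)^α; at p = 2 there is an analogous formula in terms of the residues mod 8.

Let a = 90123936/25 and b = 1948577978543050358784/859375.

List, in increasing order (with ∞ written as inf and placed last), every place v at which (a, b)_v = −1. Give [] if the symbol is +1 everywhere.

[2, 23]

(a, b) ≡ (2346, 1870) mod (ℚ^×)²; places V = {2, 3, 5, 7, 11, 17, 23, ∞}.
(a,b)_2: α=5, β=15; u≡5, v≡7 (mod 8); ε(u)ε(v)=0·1, αω(v)=5·0, βω(u)=15·1; sum ≡ 1  ⇒  -1.
(a,b)_11: α=0, u≡4; β=-1, v≡9 (mod 11); (4|11)=+1, (9|11)=+1; sign (−1)^0·+1^-1·+1^0 = +1.
(a,b)_5: α=-2, u≡1; β=-7, v≡4 (mod 5); (1|5)=+1, (4|5)=+1; sign (−1)^0·+1^-7·+1^-2 = +1.
(a,b)_3: α=1, u≡2; β=4, v≡1 (mod 3); (2|3)=-1, (1|3)=+1; sign (−1)^0·-1^4·+1^1 = +1.
(a,b)_17: α=1, u≡16; β=3, v≡16 (mod 17); (16|17)=+1, (16|17)=+1; sign (−1)^0·+1^3·+1^1 = +1.
(a,b)_7: α=4, u≡4; β=10, v≡2 (mod 7); (4|7)=+1, (2|7)=+1; sign (−1)^0·+1^10·+1^4 = +1.
(a,b)_∞: sgn(2346)=+, sgn(1870)=+, so +1.
(a,b)_23: α=1, u≡7; β=2, v≡10 (mod 23); (7|23)=-1, (10|23)=-1; sign (−1)^0·-1^2·-1^1 = -1.
(2346, 1870 / ℚ) ramifies at {2, 23}: a division algebra.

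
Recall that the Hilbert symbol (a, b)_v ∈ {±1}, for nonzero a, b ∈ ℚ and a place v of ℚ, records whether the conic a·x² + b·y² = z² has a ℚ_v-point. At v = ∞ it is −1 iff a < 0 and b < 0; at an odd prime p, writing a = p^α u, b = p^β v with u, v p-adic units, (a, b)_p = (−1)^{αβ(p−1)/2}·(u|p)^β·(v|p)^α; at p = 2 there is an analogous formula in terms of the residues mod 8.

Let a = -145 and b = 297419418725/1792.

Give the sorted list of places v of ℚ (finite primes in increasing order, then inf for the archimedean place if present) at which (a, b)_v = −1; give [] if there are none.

[2, 5, 13, 29]

Mod squares: a ≡ -145, b ≡ 1547. Check v ∈ {∞, 2, 5, 7, 11, 13, 17, 23, 29}.
v=7: a=7^0·(≡2), b=7^-1·(≡4) mod 7; (2|7)=+1, (4|7)=+1; (−1)^{0·-1·3}·(+1)^-1·(+1)^0 = +1.
v=∞: -145 < 0 and 1547 > 0  ⇒  (a,b)_∞ = +1.
v=29: a=29^1·(≡24), b=29^2·(≡14) mod 29; (24|29)=+1, (14|29)=-1; (−1)^{1·2·14}·(+1)^2·(-1)^1 = -1.
v=11: a=11^0·(≡9), b=11^2·(≡7) mod 11; (9|11)=+1, (7|11)=-1; (−1)^{0·2·5}·(+1)^2·(-1)^0 = +1.
v=5: a=5^1·(≡1), b=5^2·(≡2) mod 5; (1|5)=+1, (2|5)=-1; (−1)^{1·2·2}·(+1)^2·(-1)^1 = -1.
v=17: a=17^0·(≡8), b=17^1·(≡14) mod 17; (8|17)=+1, (14|17)=-1; (−1)^{0·1·8}·(+1)^1·(-1)^0 = +1.
v=13: a=13^0·(≡11), b=13^1·(≡11) mod 13; (11|13)=-1, (11|13)=-1; (−1)^{0·1·6}·(-1)^1·(-1)^0 = -1.
v=2: v_2(a)=0, v_2(b)=-8; units ≡ 7, 3 (mod 8); ε·ε+αω+βω = 1·1+0·1+-8·0 ≡ 1  ⇒  (a,b)_2 = -1.
v=23: a=23^0·(≡16), b=23^2·(≡12) mod 23; (16|23)=+1, (12|23)=+1; (−1)^{0·2·11}·(+1)^2·(+1)^0 = +1.
(-145, 1547 / ℚ) ramifies at {2, 5, 13, 29}: a division algebra.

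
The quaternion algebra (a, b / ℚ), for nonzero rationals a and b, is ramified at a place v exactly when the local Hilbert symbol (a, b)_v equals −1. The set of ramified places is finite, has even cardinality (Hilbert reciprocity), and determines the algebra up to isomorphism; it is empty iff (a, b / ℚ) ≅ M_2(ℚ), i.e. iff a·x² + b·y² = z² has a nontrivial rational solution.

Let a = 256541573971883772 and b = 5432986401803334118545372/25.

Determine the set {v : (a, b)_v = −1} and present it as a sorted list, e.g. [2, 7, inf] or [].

[2, 3, 13, 17, 29, 37]

Mod squares: a ≡ 143, b ≡ 336491727. Check v ∈ {∞, 2, 3, 5, 11, 13, 17, 29, 37, 43}.
v=11: a=11^1·(≡7), b=11^1·(≡9) mod 11; (7|11)=-1, (9|11)=+1; (−1)^{1·1·5}·(-1)^1·(+1)^1 = +1.
v=∞: 143 > 0 and 336491727 > 0  ⇒  (a,b)_∞ = +1.
v=43: a=43^2·(≡1), b=43^3·(≡8) mod 43; (1|43)=+1, (8|43)=-1; (−1)^{2·3·21}·(+1)^3·(-1)^2 = +1.
v=17: a=17^2·(≡12), b=17^3·(≡15) mod 17; (12|17)=-1, (15|17)=+1; (−1)^{2·3·8}·(-1)^3·(+1)^2 = -1.
v=2: v_2(a)=2, v_2(b)=2; units ≡ 7, 7 (mod 8); ε·ε+αω+βω = 1·1+2·0+2·0 ≡ 1  ⇒  (a,b)_2 = -1.
v=37: a=37^2·(≡29), b=37^3·(≡1) mod 37; (29|37)=-1, (1|37)=+1; (−1)^{2·3·18}·(-1)^3·(+1)^2 = -1.
v=29: a=29^2·(≡19), b=29^3·(≡21) mod 29; (19|29)=-1, (21|29)=-1; (−1)^{2·3·14}·(-1)^3·(-1)^2 = -1.
v=3: a=3^6·(≡2), b=3^9·(≡2) mod 3; (2|3)=-1, (2|3)=-1; (−1)^{6·9·1}·(-1)^9·(-1)^6 = -1.
v=13: a=13^1·(≡8), b=13^1·(≡1) mod 13; (8|13)=-1, (1|13)=+1; (−1)^{1·1·6}·(-1)^1·(+1)^1 = -1.
v=5: a=5^0·(≡2), b=5^-2·(≡2) mod 5; (2|5)=-1, (2|5)=-1; (−1)^{0·-2·2}·(-1)^-2·(-1)^0 = +1.
Ram(143, 336491727) = {2, 3, 13, 17, 29, 37}; no ℚ_2-point on the conic.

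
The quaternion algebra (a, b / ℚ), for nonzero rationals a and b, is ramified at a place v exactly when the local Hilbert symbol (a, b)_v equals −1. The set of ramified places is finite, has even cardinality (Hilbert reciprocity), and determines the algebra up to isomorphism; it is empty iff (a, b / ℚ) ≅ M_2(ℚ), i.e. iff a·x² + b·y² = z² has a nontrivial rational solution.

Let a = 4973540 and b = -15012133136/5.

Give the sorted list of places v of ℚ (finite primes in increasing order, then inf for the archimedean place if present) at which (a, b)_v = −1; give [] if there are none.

[5, 7, 11, 47]

(a, b) ≡ (1243385, -791245) mod (ℚ^×)²; places V = {2, 5, 7, 11, 13, 37, 47, ∞}.
(a,b)_∞: sgn(1243385)=+, sgn(-791245)=−, so +1.
(a,b)_7: α=0, u≡5; β=3, v≡1 (mod 7); (5|7)=-1, (1|7)=+1; sign (−1)^0·-1^3·+1^0 = -1.
(a,b)_37: α=1, u≡36; β=1, v≡25 (mod 37); (36|37)=+1, (25|37)=+1; sign (−1)^0·+1^1·+1^1 = +1.
(a,b)_2: α=2, β=4; u≡1, v≡3 (mod 8); ε(u)ε(v)=0·1, αω(v)=2·1, βω(u)=4·0; sum ≡ 0  ⇒  +1.
(a,b)_13: α=1, u≡3; β=1, v≡10 (mod 13); (3|13)=+1, (10|13)=+1; sign (−1)^0·+1^1·+1^1 = +1.
(a,b)_47: α=1, u≡23; β=1, v≡33 (mod 47); (23|47)=-1, (33|47)=-1; sign (−1)^1·-1^1·-1^1 = -1.
(a,b)_5: α=1, u≡3; β=-1, v≡4 (mod 5); (3|5)=-1, (4|5)=+1; sign (−1)^0·-1^-1·+1^1 = -1.
(a,b)_11: α=1, u≡7; β=2, v≡7 (mod 11); (7|11)=-1, (7|11)=-1; sign (−1)^0·-1^2·-1^1 = -1.
(1243385, -791245 / ℚ) ramifies at {5, 7, 11, 47}: a division algebra.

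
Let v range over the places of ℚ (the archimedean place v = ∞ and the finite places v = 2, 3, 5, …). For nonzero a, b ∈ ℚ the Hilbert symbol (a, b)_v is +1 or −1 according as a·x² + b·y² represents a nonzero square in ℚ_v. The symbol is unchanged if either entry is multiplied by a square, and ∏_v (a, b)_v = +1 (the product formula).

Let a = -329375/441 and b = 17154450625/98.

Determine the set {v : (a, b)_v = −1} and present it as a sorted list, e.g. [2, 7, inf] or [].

[]

(a, b) ≡ (-527, 2) mod (ℚ^×)²; places V = {2, 3, 5, 7, 13, 17, 31, ∞}.
(a,b)_∞: sgn(-527)=−, sgn(2)=+, so +1.
(a,b)_13: α=0, u≡7; β=4, v≡11 (mod 13); (7|13)=-1, (11|13)=-1; sign (−1)^0·-1^4·-1^0 = +1.
(a,b)_3: α=-2, u≡1; β=0, v≡2 (mod 3); (1|3)=+1, (2|3)=-1; sign (−1)^0·+1^0·-1^-2 = +1.
(a,b)_17: α=1, u≡12; β=0, v≡9 (mod 17); (12|17)=-1, (9|17)=+1; sign (−1)^0·-1^0·+1^1 = +1.
(a,b)_2: α=0, β=-1; u≡1, v≡1 (mod 8); ε(u)ε(v)=0·0, αω(v)=0·0, βω(u)=-1·0; sum ≡ 0  ⇒  +1.
(a,b)_7: α=-2, u≡5; β=-2, v≡2 (mod 7); (5|7)=-1, (2|7)=+1; sign (−1)^0·-1^-2·+1^-2 = +1.
(a,b)_31: α=1, u≡10; β=2, v≡10 (mod 31); (10|31)=+1, (10|31)=+1; sign (−1)^0·+1^2·+1^1 = +1.
(a,b)_5: α=4, u≡3; β=4, v≡2 (mod 5); (3|5)=-1, (2|5)=-1; sign (−1)^0·-1^4·-1^4 = +1.
Every local symbol is +1, so the conic -527·x² + 2·y² = z² has ℚ_v-points for all v and hence a ℚ-point; (a, b / ℚ) ≅ M_2(ℚ).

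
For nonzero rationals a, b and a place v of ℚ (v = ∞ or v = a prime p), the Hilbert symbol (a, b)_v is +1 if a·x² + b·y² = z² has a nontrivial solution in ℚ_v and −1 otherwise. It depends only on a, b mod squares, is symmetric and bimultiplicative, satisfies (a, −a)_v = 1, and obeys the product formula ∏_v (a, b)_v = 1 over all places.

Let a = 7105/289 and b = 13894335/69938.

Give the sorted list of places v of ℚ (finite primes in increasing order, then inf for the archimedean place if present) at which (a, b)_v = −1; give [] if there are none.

[7, 29]

(a, b) ≡ (145, 2030) mod (ℚ^×)²; places V = {2, 3, 5, 7, 11, 13, 17, 29, ∞}.
(a,b)_11: α=0, u≡7; β=-2, v≡8 (mod 11); (7|11)=-1, (8|11)=-1; sign (−1)^0·-1^-2·-1^0 = +1.
(a,b)_13: α=0, u≡11; β=2, v≡5 (mod 13); (11|13)=-1, (5|13)=-1; sign (−1)^0·-1^2·-1^0 = +1.
(a,b)_29: α=1, u≡16; β=1, v≡11 (mod 29); (16|29)=+1, (11|29)=-1; sign (−1)^0·+1^1·-1^1 = -1.
(a,b)_5: α=1, u≡4; β=1, v≡4 (mod 5); (4|5)=+1, (4|5)=+1; sign (−1)^0·+1^1·+1^1 = +1.
(a,b)_3: α=0, u≡1; β=4, v≡2 (mod 3); (1|3)=+1, (2|3)=-1; sign (−1)^0·+1^4·-1^0 = +1.
(a,b)_2: α=0, β=-1; u≡1, v≡7 (mod 8); ε(u)ε(v)=0·1, αω(v)=0·0, βω(u)=-1·0; sum ≡ 0  ⇒  +1.
(a,b)_17: α=-2, u≡16; β=-2, v≡12 (mod 17); (16|17)=+1, (12|17)=-1; sign (−1)^0·+1^-2·-1^-2 = +1.
(a,b)_7: α=2, u≡6; β=1, v≡6 (mod 7); (6|7)=-1, (6|7)=-1; sign (−1)^0·-1^1·-1^2 = -1.
(a,b)_∞: sgn(145)=+, sgn(2030)=+, so +1.
|Ram(145, 2030)| = 2, even; anisotropic at {7, 29}.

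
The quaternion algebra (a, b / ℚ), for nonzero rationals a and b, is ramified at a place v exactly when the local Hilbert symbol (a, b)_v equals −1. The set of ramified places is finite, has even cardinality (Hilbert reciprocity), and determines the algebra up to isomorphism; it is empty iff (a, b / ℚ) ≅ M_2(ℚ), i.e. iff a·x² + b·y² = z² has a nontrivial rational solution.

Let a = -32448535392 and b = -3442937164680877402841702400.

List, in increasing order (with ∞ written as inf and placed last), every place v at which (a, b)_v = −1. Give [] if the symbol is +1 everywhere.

[3, 7, 11, 13, 17, inf]

(a, b) ≡ (-102, -6006) mod (ℚ^×)²; places V = {2, 3, 5, 7, 11, 13, 17, ∞}.
(a,b)_∞: sgn(-102)=−, sgn(-6006)=−, so -1.
(a,b)_17: α=1, u≡14; β=2, v≡14 (mod 17); (14|17)=-1, (14|17)=-1; sign (−1)^0·-1^2·-1^1 = -1.
(a,b)_7: α=6, u≡6; β=15, v≡3 (mod 7); (6|7)=-1, (3|7)=-1; sign (−1)^0·-1^15·-1^6 = -1.
(a,b)_13: α=2, u≡7; β=5, v≡2 (mod 13); (7|13)=-1, (2|13)=-1; sign (−1)^0·-1^5·-1^2 = -1.
(a,b)_11: α=0, u≡2; β=1, v≡4 (mod 11); (2|11)=-1, (4|11)=+1; sign (−1)^0·-1^1·+1^0 = -1.
(a,b)_5: α=0, u≡3; β=2, v≡4 (mod 5); (3|5)=-1, (4|5)=+1; sign (−1)^0·-1^2·+1^0 = +1.
(a,b)_2: α=5, β=13; u≡5, v≡5 (mod 8); ε(u)ε(v)=0·0, αω(v)=5·1, βω(u)=13·1; sum ≡ 0  ⇒  +1.
(a,b)_3: α=1, u≡2; β=1, v≡2 (mod 3); (2|3)=-1, (2|3)=-1; sign (−1)^1·-1^1·-1^1 = -1.
|Ram(-102, -6006)| = 6, even; anisotropic at {3, 7, 11, 13, 17, ∞}.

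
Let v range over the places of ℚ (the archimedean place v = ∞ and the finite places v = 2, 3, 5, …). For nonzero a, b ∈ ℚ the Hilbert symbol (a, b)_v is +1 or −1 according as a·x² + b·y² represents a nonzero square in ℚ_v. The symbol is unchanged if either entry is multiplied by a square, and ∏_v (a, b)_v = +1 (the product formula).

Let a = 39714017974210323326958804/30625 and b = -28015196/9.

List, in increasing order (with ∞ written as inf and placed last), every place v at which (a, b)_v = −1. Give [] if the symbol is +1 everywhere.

[11, 19, 23, 47]

(a, b) ≡ (368621, -7003799) mod (ℚ^×)²; places V = {2, 3, 5, 7, 11, 13, 19, 23, 31, 47, ∞}.
(a,b)_19: α=4, u≡2; β=1, v≡16 (mod 19); (2|19)=-1, (16|19)=+1; sign (−1)^0·-1^1·+1^4 = -1.
(a,b)_3: α=2, u≡2; β=-2, v≡1 (mod 3); (2|3)=-1, (1|3)=+1; sign (−1)^0·-1^-2·+1^2 = +1.
(a,b)_13: α=2, u≡7; β=0, v≡10 (mod 13); (7|13)=-1, (10|13)=+1; sign (−1)^0·-1^0·+1^2 = +1.
(a,b)_5: α=-4, u≡1; β=0, v≡1 (mod 5); (1|5)=+1, (1|5)=+1; sign (−1)^0·+1^0·+1^-4 = +1.
(a,b)_7: α=-2, u≡1; β=0, v≡4 (mod 7); (1|7)=+1, (4|7)=+1; sign (−1)^0·+1^0·+1^-2 = +1.
(a,b)_31: α=3, u≡1; β=1, v≡3 (mod 31); (1|31)=+1, (3|31)=-1; sign (−1)^1·+1^1·-1^3 = +1.
(a,b)_11: α=3, u≡5; β=1, v≡3 (mod 11); (5|11)=+1, (3|11)=+1; sign (−1)^1·+1^1·+1^3 = -1.
(a,b)_47: α=3, u≡22; β=1, v≡35 (mod 47); (22|47)=-1, (35|47)=-1; sign (−1)^1·-1^1·-1^3 = -1.
(a,b)_∞: sgn(368621)=+, sgn(-7003799)=−, so +1.
(a,b)_2: α=2, β=2; u≡5, v≡1 (mod 8); ε(u)ε(v)=0·0, αω(v)=2·0, βω(u)=2·1; sum ≡ 0  ⇒  +1.
(a,b)_23: α=3, u≡15; β=1, v≡21 (mod 23); (15|23)=-1, (21|23)=-1; sign (−1)^1·-1^1·-1^3 = -1.
Ram(368621, -7003799) = {11, 19, 23, 47}; no ℚ_11-point on the conic.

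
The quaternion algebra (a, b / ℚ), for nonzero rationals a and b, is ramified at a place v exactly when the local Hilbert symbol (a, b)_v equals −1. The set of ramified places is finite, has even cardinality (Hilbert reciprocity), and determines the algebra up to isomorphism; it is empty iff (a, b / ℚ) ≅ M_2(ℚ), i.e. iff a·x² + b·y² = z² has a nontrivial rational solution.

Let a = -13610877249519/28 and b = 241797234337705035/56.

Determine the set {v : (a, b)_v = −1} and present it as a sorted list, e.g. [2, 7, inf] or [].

[5, 7, 17, 19]

Mod squares: a ≡ -10353, b ≡ 1272810. Check v ∈ {∞, 2, 3, 5, 7, 11, 17, 19, 29}.
v=2: v_2(a)=-2, v_2(b)=-3; units ≡ 7, 5 (mod 8); ε·ε+αω+βω = 1·0+-2·1+-3·0 ≡ 0  ⇒  (a,b)_2 = +1.
v=7: a=7^-1·(≡6), b=7^-1·(≡3) mod 7; (6|7)=-1, (3|7)=-1; (−1)^{-1·-1·3}·(-1)^-1·(-1)^-1 = -1.
v=29: a=29^1·(≡22), b=29^1·(≡16) mod 29; (22|29)=+1, (16|29)=+1; (−1)^{1·1·14}·(+1)^1·(+1)^1 = +1.
v=3: a=3^7·(≡2), b=3^7·(≡1) mod 3; (2|3)=-1, (1|3)=+1; (−1)^{7·7·1}·(-1)^7·(+1)^7 = +1.
v=5: a=5^0·(≡2), b=5^1·(≡2) mod 5; (2|5)=-1, (2|5)=-1; (−1)^{0·1·2}·(-1)^1·(-1)^0 = -1.
v=17: a=17^3·(≡6), b=17^4·(≡10) mod 17; (6|17)=-1, (10|17)=-1; (−1)^{3·4·8}·(-1)^4·(-1)^3 = -1.
v=11: a=11^2·(≡4), b=11^3·(≡4) mod 11; (4|11)=+1, (4|11)=+1; (−1)^{2·3·5}·(+1)^3·(+1)^2 = +1.
v=19: a=19^2·(≡2), b=19^3·(≡15) mod 19; (2|19)=-1, (15|19)=-1; (−1)^{2·3·9}·(-1)^3·(-1)^2 = -1.
v=∞: -10353 < 0 and 1272810 > 0  ⇒  (a,b)_∞ = +1.
(-10353, 1272810 / ℚ) ramifies at {5, 7, 17, 19}: a division algebra.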